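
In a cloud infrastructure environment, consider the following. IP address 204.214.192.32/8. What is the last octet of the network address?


Given: IP = 204.214.192.32, prefix = /8
Subnet mask = 255.0.0.0
Last octet of IP: 32
Last octet of mask: 0
Network last octet = 32 AND 0 = 0

0


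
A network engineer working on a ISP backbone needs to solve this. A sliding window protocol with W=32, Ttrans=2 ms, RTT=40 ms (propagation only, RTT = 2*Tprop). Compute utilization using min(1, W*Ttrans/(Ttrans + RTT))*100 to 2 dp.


Given: W = 32, Ttrans = 2 ms, RTT = 40 ms (= 2 * Tprop, Tprop = 20 ms)
Cycle time = Ttrans + RTT = 2 + 40 = 42 ms (first packet sent until its ACK returns)
W * Ttrans = 32 * 2 = 64 ms of sending per cycle
W * Ttrans / (Ttrans + RTT) = 64 / 42 = 1.523810
U = min(1, 1.523810) = 1.000000
U% = 100.00%

100.00


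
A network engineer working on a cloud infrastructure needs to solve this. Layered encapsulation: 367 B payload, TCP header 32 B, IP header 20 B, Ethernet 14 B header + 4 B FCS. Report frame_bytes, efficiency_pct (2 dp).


TCP segment = 367 + 32 = 399 B
IP packet = 399 + 20 = 419 B
Ethernet frame = 419 + 14 + 4 = 437 B
Efficiency = app / frame = 367 / 437 = 0.839817 = 83.9817% -> 83.98% (2 dp)

437, 83.98


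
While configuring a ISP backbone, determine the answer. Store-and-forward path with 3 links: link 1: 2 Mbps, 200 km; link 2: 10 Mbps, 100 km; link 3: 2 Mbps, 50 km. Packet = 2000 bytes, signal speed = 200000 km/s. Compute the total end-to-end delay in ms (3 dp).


Packet = 2000 bytes = 16000 bits. Store-and-forward: sum (t_trans + t_prop) per link.
Link 1: t_trans = 16000/(2*10^6) s = 8.0000 ms; t_prop = 200/200000 s = 1.0000 ms; subtotal = 9.0000 ms
Link 2: t_trans = 16000/(10*10^6) s = 1.6000 ms; t_prop = 100/200000 s = 0.5000 ms; subtotal = 2.1000 ms
Link 3: t_trans = 16000/(2*10^6) s = 8.0000 ms; t_prop = 50/200000 s = 0.2500 ms; subtotal = 8.2500 ms
End-to-end = 9.0000 + 2.1000 + 8.2500 = 19.3500 ms -> 19.350 ms (3 dp)

19.350


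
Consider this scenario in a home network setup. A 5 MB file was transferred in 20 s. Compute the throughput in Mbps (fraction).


Given: file = 5 MB, time = 20 s
File in Mb = 5 * 8 = 40 Mb
Throughput = 40 / 20 Mbps
Throughput = 2 Mbps

2


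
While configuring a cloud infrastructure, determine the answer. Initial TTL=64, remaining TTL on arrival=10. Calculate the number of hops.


Given: initial TTL = 64, received TTL = 10
Hops = initial TTL - received TTL
Hops = 64 - 10 = 54

54


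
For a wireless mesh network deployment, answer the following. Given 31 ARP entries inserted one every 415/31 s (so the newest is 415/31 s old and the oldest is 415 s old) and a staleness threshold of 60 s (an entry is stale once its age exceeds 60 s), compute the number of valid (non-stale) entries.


Ages are k * 415/31 s for k = 1..31 (spacing = 13.3871 s).
Entry k is valid iff k * 415/31 <= 60 iff k <= 31 * 60 / 415 = 4.4819
n_valid = floor(4.4819) = 4
(n_stale = 31 - 4 = 27)

4


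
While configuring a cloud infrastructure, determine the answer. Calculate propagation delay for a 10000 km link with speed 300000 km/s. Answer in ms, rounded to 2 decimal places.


Given: distance = 10000 km, speed = 300000 km/s
Delay = distance / speed = 10000 / 300000 seconds
Delay in ms = 10000 * 1000 / 300000
Delay = 33.3333 ms
Rounded to 2 dp = 33.33 ms

33.33


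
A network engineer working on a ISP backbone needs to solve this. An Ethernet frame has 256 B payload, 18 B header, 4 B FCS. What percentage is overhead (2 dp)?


Given: payload = 256 B, header = 18 B, trailer = 4 B
Overhead bytes = header + trailer = 18 + 4 = 22
Total frame = payload + overhead = 256 + 22 = 278
Overhead % = 22 / 278 * 100 = 7.9137% -> 7.91% (2 dp)

7.91


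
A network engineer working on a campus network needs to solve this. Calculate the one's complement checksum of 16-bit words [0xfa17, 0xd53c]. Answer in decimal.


Given words: [0xfa17, 0xd53c]
Step 1: Sum all words
Raw sum = 64023 + 54588 = 118611
Step 2: Fold carry: (53075 + 1) = 53076
One's complement = ~53076 & 0xFFFF = 12459

12459


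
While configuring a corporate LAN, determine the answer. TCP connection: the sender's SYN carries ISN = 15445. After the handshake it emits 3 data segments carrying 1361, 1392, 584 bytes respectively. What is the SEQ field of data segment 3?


The SYN occupies sequence number ISN = 15445, so the first data byte is ISN + 1 = 15446.
SEQ of data segment i = (ISN + 1) + sum of payload sizes of segments 1..i-1.
Segment 1: SEQ = 15446, payload = 1361 bytes
Segment 2: SEQ = 16807, payload = 1392 bytes
Segment 3: SEQ = 18199, payload = 584 bytes
SEQ of segment 3 = 15446 + 1361 + 1392 = 18199

18199


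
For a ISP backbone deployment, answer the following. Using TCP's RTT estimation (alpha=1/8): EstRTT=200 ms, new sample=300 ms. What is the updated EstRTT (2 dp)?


Given: EstRTT = 200 ms, SampleRTT = 300 ms, alpha = 1/8
New EstRTT = (1 - alpha) * EstRTT + alpha * SampleRTT
(7/8) * 200 = 175
(1/8) * 300 = 37.5
New EstRTT = 175 + 37.5 = 212.5 ms -> 212.50 ms (2 dp)

212.50


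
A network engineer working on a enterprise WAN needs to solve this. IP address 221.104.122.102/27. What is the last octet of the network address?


Given: IP = 221.104.122.102, prefix = /27
Subnet mask = 255.255.255.224
Last octet of IP: 102
Last octet of mask: 224
Network last octet = 102 AND 224 = 96

96


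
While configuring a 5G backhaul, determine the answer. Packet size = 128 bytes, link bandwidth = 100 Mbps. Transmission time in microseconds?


Given: packet = 128 bytes, bandwidth = 100 Mbps
Packet in bits = 128 * 8 = 1024 bits
Bandwidth = 100 * 10^6 = 100000000 bps
Time = 1024 / 100000000 seconds
Time in us = 1024 * 10^6 / 100000000 = 10.24

10.24


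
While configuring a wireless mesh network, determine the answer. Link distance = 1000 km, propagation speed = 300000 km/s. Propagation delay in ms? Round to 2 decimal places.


Given: distance = 1000 km, speed = 300000 km/s
Delay = distance / speed = 1000 / 300000 seconds
Delay in ms = 1000 * 1000 / 300000
Delay = 3.3333 ms
Rounded to 2 dp = 3.33 ms

3.33


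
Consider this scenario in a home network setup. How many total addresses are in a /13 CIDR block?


Given: CIDR prefix /13
Host bits = 32 - 13 = 19
Total addresses = 2^19 = 524288

524288


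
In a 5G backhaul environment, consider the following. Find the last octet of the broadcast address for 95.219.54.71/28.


Given: IP = 95.219.54.71, prefix = /28
Host bits = 32 - 28 = 4
Network last octet = 71 AND mask = 64
Host part size = 2^4 - 1 = 15
Broadcast last octet = 64 OR 15 = 79

79


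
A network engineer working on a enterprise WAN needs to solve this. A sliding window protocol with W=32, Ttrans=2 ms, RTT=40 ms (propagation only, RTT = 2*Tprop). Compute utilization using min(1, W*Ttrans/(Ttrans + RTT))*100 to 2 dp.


Given: W = 32, Ttrans = 2 ms, RTT = 40 ms (= 2 * Tprop, Tprop = 20 ms)
Cycle time = Ttrans + RTT = 2 + 40 = 42 ms (first packet sent until its ACK returns)
W * Ttrans = 32 * 2 = 64 ms of sending per cycle
W * Ttrans / (Ttrans + RTT) = 64 / 42 = 1.523810
U = min(1, 1.523810) = 1.000000
U% = 100.00%

100.00


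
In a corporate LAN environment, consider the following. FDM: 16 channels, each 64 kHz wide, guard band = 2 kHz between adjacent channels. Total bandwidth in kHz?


Given: 16 channels, 64 kHz each, guard = 2 kHz
Channel bandwidth = 16 * 64 = 1024 kHz
Guard bands = 15 gaps * 2 kHz = 30 kHz
Total = 1024 + 30 = 1054 kHz

1054


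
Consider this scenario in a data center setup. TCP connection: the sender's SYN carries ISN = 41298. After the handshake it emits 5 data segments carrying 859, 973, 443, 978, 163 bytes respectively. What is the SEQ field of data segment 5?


The SYN occupies sequence number ISN = 41298, so the first data byte is ISN + 1 = 41299.
SEQ of data segment i = (ISN + 1) + sum of payload sizes of segments 1..i-1.
Segment 1: SEQ = 41299, payload = 859 bytes
Segment 2: SEQ = 42158, payload = 973 bytes
Segment 3: SEQ = 43131, payload = 443 bytes
Segment 4: SEQ = 43574, payload = 978 bytes
Segment 5: SEQ = 44552, payload = 163 bytes
SEQ of segment 5 = 41299 + 859 + 973 + 443 + 978 = 44552

44552


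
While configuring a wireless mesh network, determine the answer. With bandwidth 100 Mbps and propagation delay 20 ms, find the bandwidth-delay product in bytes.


Given: bandwidth = 100 Mbps, delay = 20 ms
BDP in bits = 100 * 10^6 * 20 / 1000
BDP in bits = 2000000
BDP in bytes = 2000000 / 8 = 250000

250000


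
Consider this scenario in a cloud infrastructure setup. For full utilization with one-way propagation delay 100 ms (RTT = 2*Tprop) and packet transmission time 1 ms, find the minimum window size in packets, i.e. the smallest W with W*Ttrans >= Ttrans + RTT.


Given: Ttrans = 1 ms, RTT = 200 ms (= 2 * Tprop, Tprop = 100 ms)
Time until first ACK returns = Ttrans + RTT = 1 + 200 = 201 ms
Need W * Ttrans >= Ttrans + RTT  ->  W >= (Ttrans + RTT) / Ttrans
(Ttrans + RTT) / Ttrans = 201 / 1 = 201
W_min = ceil(201) = 201

201


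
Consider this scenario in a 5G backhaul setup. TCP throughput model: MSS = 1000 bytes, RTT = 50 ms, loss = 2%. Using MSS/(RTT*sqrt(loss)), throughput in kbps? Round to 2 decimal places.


Given: MSS = 1000 bytes, RTT = 50 ms, loss = 2%
RTT in seconds = 50 / 1000 = 0.05
Loss rate = 2% = 0.02
sqrt(loss) = sqrt(0.02) = 0.141421356237
Throughput (bytes/s) = 1000 / (0.05 * 0.141421356237) = 141421.3562
Throughput (kbps) = 141421.3562 * 8 / 1000 = 1131.370850 -> 1131.37 kbps (2 dp)

1131.37


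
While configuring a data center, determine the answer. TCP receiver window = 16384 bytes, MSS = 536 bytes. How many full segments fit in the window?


Given: RWND = 16384 bytes, MSS = 536 bytes
Full segments = floor(RWND / MSS)
Full segments = floor(16384 / 536)
Full segments = floor(30.5672) = 30

30


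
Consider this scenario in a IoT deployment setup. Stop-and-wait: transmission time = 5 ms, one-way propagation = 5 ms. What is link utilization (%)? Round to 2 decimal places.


Given: Ttrans = 5 ms, Tprop = 5 ms
RTT = 2 * Tprop = 2 * 5 = 10 ms
U = Ttrans / (Ttrans + RTT)
U = 5 / (5 + 10)
U = 5 / 15 = 0.333333
U% = 33.33%

33.33


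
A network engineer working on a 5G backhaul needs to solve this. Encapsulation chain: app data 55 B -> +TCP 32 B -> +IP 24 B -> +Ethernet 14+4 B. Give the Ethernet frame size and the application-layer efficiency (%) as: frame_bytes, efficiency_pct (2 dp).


TCP segment = 55 + 32 = 87 B
IP packet = 87 + 24 = 111 B
Ethernet frame = 111 + 14 + 4 = 129 B
Efficiency = app / frame = 55 / 129 = 0.426357 = 42.6357% -> 42.64% (2 dp)

129, 42.64


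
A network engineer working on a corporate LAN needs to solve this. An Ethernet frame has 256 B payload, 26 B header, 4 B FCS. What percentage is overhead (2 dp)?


Given: payload = 256 B, header = 26 B, trailer = 4 B
Overhead bytes = header + trailer = 26 + 4 = 30
Total frame = payload + overhead = 256 + 30 = 286
Overhead % = 30 / 286 * 100 = 10.4895% -> 10.49% (2 dp)

10.49


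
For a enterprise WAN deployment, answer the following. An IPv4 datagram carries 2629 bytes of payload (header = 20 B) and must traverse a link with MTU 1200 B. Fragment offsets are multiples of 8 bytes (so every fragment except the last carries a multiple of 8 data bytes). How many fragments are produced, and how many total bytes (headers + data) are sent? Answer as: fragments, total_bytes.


Max data per non-final fragment = floor((MTU - header)/8)*8 = floor((1200 - 20)/8)*8 = floor(1180/8)*8 = 1176 B
Final fragment needs no 8-byte alignment: it can carry up to MTU - header = 1180 B
Non-final fragments needed = ceil((payload - 1180) / 1176) = ceil(1449/1176) = ceil(1.2321) = 2
Number of fragments = 2 + 1 = 3
Fragment sizes (data): 2 * 1176 B + 277 B (last, 277 <= 1180 OK)
Total bytes sent = payload + n_frags * header = 2629 + 3*20 = 2629 + 60 = 2689 B

3, 2689


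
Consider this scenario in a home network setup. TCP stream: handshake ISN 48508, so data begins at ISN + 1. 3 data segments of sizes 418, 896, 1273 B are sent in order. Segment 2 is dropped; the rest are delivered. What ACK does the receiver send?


SYN uses sequence number 48508; first data byte = ISN + 1 = 48509.
Segment 1: SEQ = 48509, len = 418 B, covers [48509, 48926]
Segment 2: SEQ = 48927, len = 896 B, covers [48927, 49822] [LOST]
Segment 3: SEQ = 49823, len = 1273 B, covers [49823, 51095]
In-order data received: bytes [48509, 48926] (segments 1..1).
Segment 2 missing -> gap begins at byte 48927; later segments buffered out of order.
Cumulative ACK = next expected in-order byte = 48509 + 418 = 48927

48927


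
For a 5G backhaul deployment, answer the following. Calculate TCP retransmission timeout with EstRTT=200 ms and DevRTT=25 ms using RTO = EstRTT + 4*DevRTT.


Given: EstRTT = 200 ms, DevRTT = 25 ms
Timeout = EstRTT + 4 * DevRTT
4 * DevRTT = 4 * 25 = 100
Timeout = 200 + 100 = 300 ms

300


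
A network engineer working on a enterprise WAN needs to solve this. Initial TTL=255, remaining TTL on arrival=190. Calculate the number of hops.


Given: initial TTL = 255, received TTL = 190
Hops = initial TTL - received TTL
Hops = 255 - 190 = 65

65


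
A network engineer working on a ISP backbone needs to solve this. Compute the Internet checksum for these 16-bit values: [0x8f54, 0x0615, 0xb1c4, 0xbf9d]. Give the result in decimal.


Given words: [0x8f54, 0x0615, 0xb1c4, 0xbf9d]
Step 1: Sum all words
Raw sum = 36692 + 1557 + 45508 + 49053 = 132810
Step 2: Fold carry: (1738 + 2) = 1740
One's complement = ~1740 & 0xFFFF = 63795

63795


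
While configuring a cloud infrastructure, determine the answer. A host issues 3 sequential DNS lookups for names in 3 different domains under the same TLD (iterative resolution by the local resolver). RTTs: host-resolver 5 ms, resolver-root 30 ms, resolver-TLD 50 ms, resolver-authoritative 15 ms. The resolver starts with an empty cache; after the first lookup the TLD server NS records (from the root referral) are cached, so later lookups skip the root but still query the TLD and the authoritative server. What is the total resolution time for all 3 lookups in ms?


Lookup 1 (cold cache): local + root + TLD + auth = 5 + 30 + 50 + 15 = 100 ms
Lookups 2..3 (TLD NS cached -> skip root; new domain -> still ask TLD and auth): local + TLD + auth = 5 + 50 + 15 = 70 ms each
Remaining 2 lookups: 2 * 70 = 140 ms
Total = 100 + 140 = 240 ms

240


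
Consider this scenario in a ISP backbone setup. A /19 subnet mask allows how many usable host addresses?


Given: subnet mask /19
Host bits = 32 - 19 = 13
Total addresses = 2^13 = 8192
Usable hosts = 8192 - 2 (network + broadcast) = 8190

8190


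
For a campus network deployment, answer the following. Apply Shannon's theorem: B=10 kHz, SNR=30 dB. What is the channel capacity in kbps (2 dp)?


Given: B = 10 kHz, SNR = 30 dB
SNR linear = 10^(30/10) = 1000
1 + SNR = 1001
log2(1001) = 9.9672262588
C = 10 * 1000 * 9.9672262588 = 99672.2626 bps
C = 99.672263 kbps -> 99.67 kbps (2 dp)

99.67


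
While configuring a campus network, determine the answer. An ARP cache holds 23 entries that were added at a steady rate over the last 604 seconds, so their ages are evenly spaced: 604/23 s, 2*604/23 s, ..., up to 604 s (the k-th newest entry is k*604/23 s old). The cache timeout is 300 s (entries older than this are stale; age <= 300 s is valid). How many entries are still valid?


Ages are k * 604/23 s for k = 1..23 (spacing = 26.2609 s).
Entry k is valid iff k * 604/23 <= 300 iff k <= 23 * 300 / 604 = 11.4238
n_valid = floor(11.4238) = 11
(n_stale = 23 - 11 = 12)

11


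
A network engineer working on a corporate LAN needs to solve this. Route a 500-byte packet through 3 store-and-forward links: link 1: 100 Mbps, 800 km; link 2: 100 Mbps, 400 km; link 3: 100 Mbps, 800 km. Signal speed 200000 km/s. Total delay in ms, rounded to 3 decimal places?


Packet = 500 bytes = 4000 bits. Store-and-forward: sum (t_trans + t_prop) per link.
Link 1: t_trans = 4000/(100*10^6) s = 0.0400 ms; t_prop = 800/200000 s = 4.0000 ms; subtotal = 4.0400 ms
Link 2: t_trans = 4000/(100*10^6) s = 0.0400 ms; t_prop = 400/200000 s = 2.0000 ms; subtotal = 2.0400 ms
Link 3: t_trans = 4000/(100*10^6) s = 0.0400 ms; t_prop = 800/200000 s = 4.0000 ms; subtotal = 4.0400 ms
End-to-end = 4.0400 + 2.0400 + 4.0400 = 10.1200 ms -> 10.120 ms (3 dp)

10.120


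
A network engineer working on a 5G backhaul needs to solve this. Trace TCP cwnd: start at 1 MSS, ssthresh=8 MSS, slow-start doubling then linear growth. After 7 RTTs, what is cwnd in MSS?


RTT 0: cwnd = 1 MSS (initial)
RTT 1: cwnd = 2 MSS (slow start, doubled)
RTT 2: cwnd = 4 MSS (slow start, doubled)
RTT 3: cwnd = 8 MSS (slow start, doubled)
RTT 4: cwnd = 9 MSS (congestion avoidance, +1)
RTT 5: cwnd = 10 MSS (congestion avoidance, +1)
RTT 6: cwnd = 11 MSS (congestion avoidance, +1)
RTT 7: cwnd = 12 MSS (congestion avoidance, +1)

12


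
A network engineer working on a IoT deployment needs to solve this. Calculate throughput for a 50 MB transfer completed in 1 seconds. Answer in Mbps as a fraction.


Given: file = 50 MB, time = 1 s
File in Mb = 50 * 8 = 400 Mb
Throughput = 400 / 1 Mbps
Throughput = 400 Mbps

400


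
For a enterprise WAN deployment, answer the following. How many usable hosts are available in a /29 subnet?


Given: subnet mask /29
Host bits = 32 - 29 = 3
Total addresses = 2^3 = 8
Usable hosts = 8 - 2 (network + broadcast) = 6

6


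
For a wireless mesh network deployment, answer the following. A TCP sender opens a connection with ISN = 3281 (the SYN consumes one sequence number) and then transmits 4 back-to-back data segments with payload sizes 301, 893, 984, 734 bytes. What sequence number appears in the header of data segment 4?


The SYN occupies sequence number ISN = 3281, so the first data byte is ISN + 1 = 3282.
SEQ of data segment i = (ISN + 1) + sum of payload sizes of segments 1..i-1.
Segment 1: SEQ = 3282, payload = 301 bytes
Segment 2: SEQ = 3583, payload = 893 bytes
Segment 3: SEQ = 4476, payload = 984 bytes
Segment 4: SEQ = 5460, payload = 734 bytes
SEQ of segment 4 = 3282 + 301 + 893 + 984 = 5460

5460


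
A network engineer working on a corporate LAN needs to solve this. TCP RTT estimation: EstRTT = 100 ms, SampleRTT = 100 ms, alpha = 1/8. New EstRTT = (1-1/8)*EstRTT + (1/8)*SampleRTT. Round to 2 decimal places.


Given: EstRTT = 100 ms, SampleRTT = 100 ms, alpha = 1/8
New EstRTT = (1 - alpha) * EstRTT + alpha * SampleRTT
(7/8) * 100 = 87.5
(1/8) * 100 = 12.5
New EstRTT = 87.5 + 12.5 = 100 ms -> 100.00 ms (2 dp)

100.00


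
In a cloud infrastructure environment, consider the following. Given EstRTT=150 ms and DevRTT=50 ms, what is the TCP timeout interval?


Given: EstRTT = 150 ms, DevRTT = 50 ms
Timeout = EstRTT + 4 * DevRTT
4 * DevRTT = 4 * 50 = 200
Timeout = 150 + 200 = 350 ms

350


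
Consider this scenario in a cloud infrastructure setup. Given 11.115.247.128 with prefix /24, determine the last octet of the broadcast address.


Given: IP = 11.115.247.128, prefix = /24
Host bits = 32 - 24 = 8
Network last octet = 128 AND mask = 0
Host part size = 2^8 - 1 = 255
Broadcast last octet = 0 OR 255 = 255

255


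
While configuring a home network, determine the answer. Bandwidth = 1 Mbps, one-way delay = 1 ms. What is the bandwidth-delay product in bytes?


Given: bandwidth = 1 Mbps, delay = 1 ms
BDP in bits = 1 * 10^6 * 1 / 1000
BDP in bits = 1000
BDP in bytes = 1000 / 8 = 125

125


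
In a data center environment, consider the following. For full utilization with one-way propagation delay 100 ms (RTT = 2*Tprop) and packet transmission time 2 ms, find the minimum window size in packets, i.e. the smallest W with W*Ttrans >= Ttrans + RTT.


Given: Ttrans = 2 ms, RTT = 200 ms (= 2 * Tprop, Tprop = 100 ms)
Time until first ACK returns = Ttrans + RTT = 2 + 200 = 202 ms
Need W * Ttrans >= Ttrans + RTT  ->  W >= (Ttrans + RTT) / Ttrans
(Ttrans + RTT) / Ttrans = 202 / 2 = 101
W_min = ceil(101) = 101

101


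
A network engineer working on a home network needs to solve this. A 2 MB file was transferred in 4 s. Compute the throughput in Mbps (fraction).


Given: file = 2 MB, time = 4 s
File in Mb = 2 * 8 = 16 Mb
Throughput = 16 / 4 Mbps
Throughput = 4 Mbps

4


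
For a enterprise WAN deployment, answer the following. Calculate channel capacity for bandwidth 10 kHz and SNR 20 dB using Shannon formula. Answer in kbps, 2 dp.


Given: B = 10 kHz, SNR = 20 dB
SNR linear = 10^(20/10) = 100
1 + SNR = 101
log2(101) = 6.6582114828
C = 10 * 1000 * 6.6582114828 = 66582.1148 bps
C = 66.582115 kbps -> 66.58 kbps (2 dp)

66.58


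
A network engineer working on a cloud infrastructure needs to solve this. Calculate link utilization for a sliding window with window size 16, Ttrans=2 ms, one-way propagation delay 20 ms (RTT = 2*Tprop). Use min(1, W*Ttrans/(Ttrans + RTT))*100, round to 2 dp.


Given: W = 16, Ttrans = 2 ms, RTT = 40 ms (= 2 * Tprop, Tprop = 20 ms)
Cycle time = Ttrans + RTT = 2 + 40 = 42 ms (first packet sent until its ACK returns)
W * Ttrans = 16 * 2 = 32 ms of sending per cycle
W * Ttrans / (Ttrans + RTT) = 32 / 42 = 0.761905
U = min(1, 0.761905) = 0.761905
U% = 76.19%

76.19


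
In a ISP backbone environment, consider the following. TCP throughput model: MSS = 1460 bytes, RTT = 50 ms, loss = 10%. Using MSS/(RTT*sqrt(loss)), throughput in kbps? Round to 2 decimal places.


Given: MSS = 1460 bytes, RTT = 50 ms, loss = 10%
RTT in seconds = 50 / 1000 = 0.05
Loss rate = 10% = 0.1
sqrt(loss) = sqrt(0.1) = 0.316227766017
Throughput (bytes/s) = 1460 / (0.05 * 0.316227766017) = 92338.5077
Throughput (kbps) = 92338.5077 * 8 / 1000 = 738.708061 -> 738.71 kbps (2 dp)

738.71


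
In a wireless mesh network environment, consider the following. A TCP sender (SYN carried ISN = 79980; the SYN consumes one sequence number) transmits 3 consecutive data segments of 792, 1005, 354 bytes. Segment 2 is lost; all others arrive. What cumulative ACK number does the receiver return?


SYN uses sequence number 79980; first data byte = ISN + 1 = 79981.
Segment 1: SEQ = 79981, len = 792 B, covers [79981, 80772]
Segment 2: SEQ = 80773, len = 1005 B, covers [80773, 81777] [LOST]
Segment 3: SEQ = 81778, len = 354 B, covers [81778, 82131]
In-order data received: bytes [79981, 80772] (segments 1..1).
Segment 2 missing -> gap begins at byte 80773; later segments buffered out of order.
Cumulative ACK = next expected in-order byte = 79981 + 792 = 80773

80773


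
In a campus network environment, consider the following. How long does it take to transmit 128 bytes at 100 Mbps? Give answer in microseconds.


Given: packet = 128 bytes, bandwidth = 100 Mbps
Packet in bits = 128 * 8 = 1024 bits
Bandwidth = 100 * 10^6 = 100000000 bps
Time = 1024 / 100000000 seconds
Time in us = 1024 * 10^6 / 100000000 = 10.24

10.24


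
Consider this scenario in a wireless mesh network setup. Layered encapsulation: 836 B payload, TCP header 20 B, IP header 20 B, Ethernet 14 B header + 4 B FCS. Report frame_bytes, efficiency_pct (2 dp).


TCP segment = 836 + 20 = 856 B
IP packet = 856 + 20 = 876 B
Ethernet frame = 876 + 14 + 4 = 894 B
Efficiency = app / frame = 836 / 894 = 0.935123 = 93.5123% -> 93.51% (2 dp)

894, 93.51


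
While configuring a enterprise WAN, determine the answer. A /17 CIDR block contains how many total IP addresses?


Given: CIDR prefix /17
Host bits = 32 - 17 = 15
Total addresses = 2^15 = 32768

32768


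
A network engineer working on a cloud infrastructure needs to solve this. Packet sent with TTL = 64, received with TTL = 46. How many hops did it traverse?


Given: initial TTL = 64, received TTL = 46
Hops = initial TTL - received TTL
Hops = 64 - 46 = 18

18


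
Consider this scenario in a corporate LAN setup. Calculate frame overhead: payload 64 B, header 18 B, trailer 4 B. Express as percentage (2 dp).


Given: payload = 64 B, header = 18 B, trailer = 4 B
Overhead bytes = header + trailer = 18 + 4 = 22
Total frame = payload + overhead = 64 + 22 = 86
Overhead % = 22 / 86 * 100 = 25.5814% -> 25.58% (2 dp)

25.58


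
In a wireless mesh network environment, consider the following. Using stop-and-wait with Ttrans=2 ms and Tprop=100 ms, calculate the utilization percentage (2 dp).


Given: Ttrans = 2 ms, Tprop = 100 ms
RTT = 2 * Tprop = 2 * 100 = 200 ms
U = Ttrans / (Ttrans + RTT)
U = 2 / (2 + 200)
U = 2 / 202 = 0.009901
U% = 0.99%

0.99


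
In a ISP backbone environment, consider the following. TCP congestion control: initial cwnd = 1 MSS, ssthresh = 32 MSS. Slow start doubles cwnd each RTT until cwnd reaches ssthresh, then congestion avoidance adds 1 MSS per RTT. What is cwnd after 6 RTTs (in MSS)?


RTT 0: cwnd = 1 MSS (initial)
RTT 1: cwnd = 2 MSS (slow start, doubled)
RTT 2: cwnd = 4 MSS (slow start, doubled)
RTT 3: cwnd = 8 MSS (slow start, doubled)
RTT 4: cwnd = 16 MSS (slow start, doubled)
RTT 5: cwnd = 32 MSS (slow start, doubled)
RTT 6: cwnd = 33 MSS (congestion avoidance, +1)

33


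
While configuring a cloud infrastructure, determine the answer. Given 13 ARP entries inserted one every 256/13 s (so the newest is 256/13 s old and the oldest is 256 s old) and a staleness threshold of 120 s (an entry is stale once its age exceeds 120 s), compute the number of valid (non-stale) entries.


Ages are k * 256/13 s for k = 1..13 (spacing = 19.6923 s).
Entry k is valid iff k * 256/13 <= 120 iff k <= 13 * 120 / 256 = 6.0938
n_valid = floor(6.0938) = 6
(n_stale = 13 - 6 = 7)

6


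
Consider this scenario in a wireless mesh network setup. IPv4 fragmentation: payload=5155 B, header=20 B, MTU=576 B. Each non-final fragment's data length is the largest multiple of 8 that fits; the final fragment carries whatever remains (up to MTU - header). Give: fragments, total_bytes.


Max data per non-final fragment = floor((MTU - header)/8)*8 = floor((576 - 20)/8)*8 = floor(556/8)*8 = 552 B
Final fragment needs no 8-byte alignment: it can carry up to MTU - header = 556 B
Non-final fragments needed = ceil((payload - 556) / 552) = ceil(4599/552) = ceil(8.3315) = 9
Number of fragments = 9 + 1 = 10
Fragment sizes (data): 9 * 552 B + 187 B (last, 187 <= 556 OK)
Total bytes sent = payload + n_frags * header = 5155 + 10*20 = 5155 + 200 = 5355 B

10, 5355


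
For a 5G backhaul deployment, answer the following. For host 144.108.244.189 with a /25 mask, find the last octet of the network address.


Given: IP = 144.108.244.189, prefix = /25
Subnet mask = 255.255.255.128
Last octet of IP: 189
Last octet of mask: 128
Network last octet = 189 AND 128 = 128

128


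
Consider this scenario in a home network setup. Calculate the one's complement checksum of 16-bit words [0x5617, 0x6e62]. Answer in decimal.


Given words: [0x5617, 0x6e62]
Step 1: Sum all words
Raw sum = 22039 + 28258 = 50297
One's complement = ~50297 & 0xFFFF = 15238

15238


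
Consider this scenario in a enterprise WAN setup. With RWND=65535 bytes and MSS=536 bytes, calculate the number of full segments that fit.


Given: RWND = 65535 bytes, MSS = 536 bytes
Full segments = floor(RWND / MSS)
Full segments = floor(65535 / 536)
Full segments = floor(122.2668) = 122

122


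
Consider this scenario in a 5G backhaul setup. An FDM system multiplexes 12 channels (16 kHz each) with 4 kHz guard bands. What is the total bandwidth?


Given: 12 channels, 16 kHz each, guard = 4 kHz
Channel bandwidth = 12 * 16 = 192 kHz
Guard bands = 11 gaps * 4 kHz = 44 kHz
Total = 192 + 44 = 236 kHz

236


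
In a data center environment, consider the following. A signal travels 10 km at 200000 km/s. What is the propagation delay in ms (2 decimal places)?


Given: distance = 10 km, speed = 200000 km/s
Delay = distance / speed = 10 / 200000 seconds
Delay in ms = 10 * 1000 / 200000
Delay = 0.0500 ms
Rounded to 2 dp = 0.05 ms

0.05


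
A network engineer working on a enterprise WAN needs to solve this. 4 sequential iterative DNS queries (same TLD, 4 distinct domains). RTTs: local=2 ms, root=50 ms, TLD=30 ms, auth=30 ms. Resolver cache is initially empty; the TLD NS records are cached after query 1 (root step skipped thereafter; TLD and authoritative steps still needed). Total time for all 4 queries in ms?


Lookup 1 (cold cache): local + root + TLD + auth = 2 + 50 + 30 + 30 = 112 ms
Lookups 2..4 (TLD NS cached -> skip root; new domain -> still ask TLD and auth): local + TLD + auth = 2 + 30 + 30 = 62 ms each
Remaining 3 lookups: 3 * 62 = 186 ms
Total = 112 + 186 = 298 ms

298


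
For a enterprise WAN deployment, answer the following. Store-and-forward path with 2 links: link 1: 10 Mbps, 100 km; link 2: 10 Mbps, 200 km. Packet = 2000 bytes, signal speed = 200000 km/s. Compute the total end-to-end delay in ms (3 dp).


Packet = 2000 bytes = 16000 bits. Store-and-forward: sum (t_trans + t_prop) per link.
Link 1: t_trans = 16000/(10*10^6) s = 1.6000 ms; t_prop = 100/200000 s = 0.5000 ms; subtotal = 2.1000 ms
Link 2: t_trans = 16000/(10*10^6) s = 1.6000 ms; t_prop = 200/200000 s = 1.0000 ms; subtotal = 2.6000 ms
End-to-end = 2.1000 + 2.6000 = 4.7000 ms -> 4.700 ms (3 dp)

4.700


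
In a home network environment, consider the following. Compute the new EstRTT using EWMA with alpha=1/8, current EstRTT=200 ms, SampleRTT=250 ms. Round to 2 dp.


Given: EstRTT = 200 ms, SampleRTT = 250 ms, alpha = 1/8
New EstRTT = (1 - alpha) * EstRTT + alpha * SampleRTT
(7/8) * 200 = 175
(1/8) * 250 = 31.25
New EstRTT = 175 + 31.25 = 206.25 ms -> 206.25 ms (2 dp)

206.25


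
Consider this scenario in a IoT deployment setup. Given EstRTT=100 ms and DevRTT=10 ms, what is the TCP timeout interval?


Given: EstRTT = 100 ms, DevRTT = 10 ms
Timeout = EstRTT + 4 * DevRTT
4 * DevRTT = 4 * 10 = 40
Timeout = 100 + 40 = 140 ms

140


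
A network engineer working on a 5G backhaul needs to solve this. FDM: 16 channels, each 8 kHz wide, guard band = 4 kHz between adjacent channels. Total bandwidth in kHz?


Given: 16 channels, 8 kHz each, guard = 4 kHz
Channel bandwidth = 16 * 8 = 128 kHz
Guard bands = 15 gaps * 4 kHz = 60 kHz
Total = 128 + 60 = 188 kHz

188


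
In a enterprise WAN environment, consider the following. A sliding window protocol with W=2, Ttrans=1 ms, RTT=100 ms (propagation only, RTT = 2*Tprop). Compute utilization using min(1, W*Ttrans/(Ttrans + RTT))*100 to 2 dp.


Given: W = 2, Ttrans = 1 ms, RTT = 100 ms (= 2 * Tprop, Tprop = 50 ms)
Cycle time = Ttrans + RTT = 1 + 100 = 101 ms (first packet sent until its ACK returns)
W * Ttrans = 2 * 1 = 2 ms of sending per cycle
W * Ttrans / (Ttrans + RTT) = 2 / 101 = 0.019802
U = min(1, 0.019802) = 0.019802
U% = 1.98%

1.98


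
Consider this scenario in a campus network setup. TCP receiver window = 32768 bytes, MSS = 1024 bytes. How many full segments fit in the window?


Given: RWND = 32768 bytes, MSS = 1024 bytes
Full segments = floor(RWND / MSS)
Full segments = floor(32768 / 1024)
Full segments = floor(32.0) = 32

32


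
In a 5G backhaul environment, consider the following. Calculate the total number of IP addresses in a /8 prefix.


Given: CIDR prefix /8
Host bits = 32 - 8 = 24
Total addresses = 2^24 = 16777216

16777216


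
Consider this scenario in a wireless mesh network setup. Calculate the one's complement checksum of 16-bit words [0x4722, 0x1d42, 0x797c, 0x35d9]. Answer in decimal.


Given words: [0x4722, 0x1d42, 0x797c, 0x35d9]
Step 1: Sum all words
Raw sum = 18210 + 7490 + 31100 + 13785 = 70585
Step 2: Fold carry: (5049 + 1) = 5050
One's complement = ~5050 & 0xFFFF = 60485

60485


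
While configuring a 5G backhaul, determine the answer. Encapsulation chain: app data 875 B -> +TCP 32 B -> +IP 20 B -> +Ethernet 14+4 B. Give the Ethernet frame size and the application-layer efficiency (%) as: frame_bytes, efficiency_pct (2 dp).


TCP segment = 875 + 32 = 907 B
IP packet = 907 + 20 = 927 B
Ethernet frame = 927 + 14 + 4 = 945 B
Efficiency = app / frame = 875 / 945 = 0.925926 = 92.5926% -> 92.59% (2 dp)

945, 92.59


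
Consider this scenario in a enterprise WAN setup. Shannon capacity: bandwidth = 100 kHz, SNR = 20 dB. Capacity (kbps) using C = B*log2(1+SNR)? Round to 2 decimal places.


Given: B = 100 kHz, SNR = 20 dB
SNR linear = 10^(20/10) = 100
1 + SNR = 101
log2(101) = 6.6582114828
C = 100 * 1000 * 6.6582114828 = 665821.1483 bps
C = 665.821148 kbps -> 665.82 kbps (2 dp)

665.82


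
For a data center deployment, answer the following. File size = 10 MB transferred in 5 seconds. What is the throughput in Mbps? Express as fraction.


Given: file = 10 MB, time = 5 s
File in Mb = 10 * 8 = 80 Mb
Throughput = 80 / 5 Mbps
Throughput = 16 Mbps

16


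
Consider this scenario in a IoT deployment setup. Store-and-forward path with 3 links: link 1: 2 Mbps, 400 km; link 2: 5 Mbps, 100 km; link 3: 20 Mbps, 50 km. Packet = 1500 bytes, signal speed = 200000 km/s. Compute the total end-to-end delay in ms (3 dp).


Packet = 1500 bytes = 12000 bits. Store-and-forward: sum (t_trans + t_prop) per link.
Link 1: t_trans = 12000/(2*10^6) s = 6.0000 ms; t_prop = 400/200000 s = 2.0000 ms; subtotal = 8.0000 ms
Link 2: t_trans = 12000/(5*10^6) s = 2.4000 ms; t_prop = 100/200000 s = 0.5000 ms; subtotal = 2.9000 ms
Link 3: t_trans = 12000/(20*10^6) s = 0.6000 ms; t_prop = 50/200000 s = 0.2500 ms; subtotal = 0.8500 ms
End-to-end = 8.0000 + 2.9000 + 0.8500 = 11.7500 ms -> 11.750 ms (3 dp)

11.750


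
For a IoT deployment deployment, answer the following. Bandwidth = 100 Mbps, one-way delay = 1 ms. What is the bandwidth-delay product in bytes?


Given: bandwidth = 100 Mbps, delay = 1 ms
BDP in bits = 100 * 10^6 * 1 / 1000
BDP in bits = 100000
BDP in bytes = 100000 / 8 = 12500

12500


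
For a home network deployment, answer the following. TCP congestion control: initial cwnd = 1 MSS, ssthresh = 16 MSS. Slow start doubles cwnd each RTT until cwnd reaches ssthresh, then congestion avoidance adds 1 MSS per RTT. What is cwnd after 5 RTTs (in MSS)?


RTT 0: cwnd = 1 MSS (initial)
RTT 1: cwnd = 2 MSS (slow start, doubled)
RTT 2: cwnd = 4 MSS (slow start, doubled)
RTT 3: cwnd = 8 MSS (slow start, doubled)
RTT 4: cwnd = 16 MSS (slow start, doubled)
RTT 5: cwnd = 17 MSS (congestion avoidance, +1)

17


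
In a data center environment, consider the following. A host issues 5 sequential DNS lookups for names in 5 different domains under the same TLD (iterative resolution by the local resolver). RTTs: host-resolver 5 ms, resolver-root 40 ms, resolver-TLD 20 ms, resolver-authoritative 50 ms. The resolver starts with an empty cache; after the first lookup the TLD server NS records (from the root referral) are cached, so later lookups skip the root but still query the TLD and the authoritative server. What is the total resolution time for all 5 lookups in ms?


Lookup 1 (cold cache): local + root + TLD + auth = 5 + 40 + 20 + 50 = 115 ms
Lookups 2..5 (TLD NS cached -> skip root; new domain -> still ask TLD and auth): local + TLD + auth = 5 + 20 + 50 = 75 ms each
Remaining 4 lookups: 4 * 75 = 300 ms
Total = 115 + 300 = 415 ms

415


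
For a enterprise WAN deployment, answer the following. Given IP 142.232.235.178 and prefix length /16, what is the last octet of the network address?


Given: IP = 142.232.235.178, prefix = /16
Subnet mask = 255.255.0.0
Last octet of IP: 178
Last octet of mask: 0
Network last octet = 178 AND 0 = 0

0


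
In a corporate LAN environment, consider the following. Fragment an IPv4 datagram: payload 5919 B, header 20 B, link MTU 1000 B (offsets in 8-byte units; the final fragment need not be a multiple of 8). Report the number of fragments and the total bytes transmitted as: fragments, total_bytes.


Max data per non-final fragment = floor((MTU - header)/8)*8 = floor((1000 - 20)/8)*8 = floor(980/8)*8 = 976 B
Final fragment needs no 8-byte alignment: it can carry up to MTU - header = 980 B
Non-final fragments needed = ceil((payload - 980) / 976) = ceil(4939/976) = ceil(5.0605) = 6
Number of fragments = 6 + 1 = 7
Fragment sizes (data): 6 * 976 B + 63 B (last, 63 <= 980 OK)
Total bytes sent = payload + n_frags * header = 5919 + 7*20 = 5919 + 140 = 6059 B

7, 6059


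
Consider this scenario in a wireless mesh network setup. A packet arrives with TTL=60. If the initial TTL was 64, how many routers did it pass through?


Given: initial TTL = 64, received TTL = 60
Hops = initial TTL - received TTL
Hops = 64 - 60 = 4

4


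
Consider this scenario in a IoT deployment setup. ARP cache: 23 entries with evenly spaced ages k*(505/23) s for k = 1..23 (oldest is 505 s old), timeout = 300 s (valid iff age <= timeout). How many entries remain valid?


Ages are k * 505/23 s for k = 1..23 (spacing = 21.9565 s).
Entry k is valid iff k * 505/23 <= 300 iff k <= 23 * 300 / 505 = 13.6634
n_valid = floor(13.6634) = 13
(n_stale = 23 - 13 = 10)

13


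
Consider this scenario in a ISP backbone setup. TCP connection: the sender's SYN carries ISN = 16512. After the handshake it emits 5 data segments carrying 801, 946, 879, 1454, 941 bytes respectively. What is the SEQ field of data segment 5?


The SYN occupies sequence number ISN = 16512, so the first data byte is ISN + 1 = 16513.
SEQ of data segment i = (ISN + 1) + sum of payload sizes of segments 1..i-1.
Segment 1: SEQ = 16513, payload = 801 bytes
Segment 2: SEQ = 17314, payload = 946 bytes
Segment 3: SEQ = 18260, payload = 879 bytes
Segment 4: SEQ = 19139, payload = 1454 bytes
Segment 5: SEQ = 20593, payload = 941 bytes
SEQ of segment 5 = 16513 + 801 + 946 + 879 + 1454 = 20593

20593


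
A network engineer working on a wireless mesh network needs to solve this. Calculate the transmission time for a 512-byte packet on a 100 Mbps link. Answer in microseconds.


Given: packet = 512 bytes, bandwidth = 100 Mbps
Packet in bits = 512 * 8 = 4096 bits
Bandwidth = 100 * 10^6 = 100000000 bps
Time = 4096 / 100000000 seconds
Time in us = 4096 * 10^6 / 100000000 = 40.96

40.96


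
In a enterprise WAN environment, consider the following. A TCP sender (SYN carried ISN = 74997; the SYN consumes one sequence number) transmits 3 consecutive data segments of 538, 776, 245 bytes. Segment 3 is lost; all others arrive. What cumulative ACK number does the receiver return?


SYN uses sequence number 74997; first data byte = ISN + 1 = 74998.
Segment 1: SEQ = 74998, len = 538 B, covers [74998, 75535]
Segment 2: SEQ = 75536, len = 776 B, covers [75536, 76311]
Segment 3: SEQ = 76312, len = 245 B, covers [76312, 76556] [LOST]
In-order data received: bytes [74998, 76311] (segments 1..2).
Segment 3 missing -> gap begins at byte 76312.
Cumulative ACK = next expected in-order byte = 74998 + 538 + 776 = 76312

76312


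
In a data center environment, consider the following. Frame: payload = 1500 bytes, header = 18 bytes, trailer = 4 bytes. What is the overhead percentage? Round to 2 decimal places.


Given: payload = 1500 B, header = 18 B, trailer = 4 B
Overhead bytes = header + trailer = 18 + 4 = 22
Total frame = payload + overhead = 1500 + 22 = 1522
Overhead % = 22 / 1522 * 100 = 1.4455% -> 1.45% (2 dp)

1.45


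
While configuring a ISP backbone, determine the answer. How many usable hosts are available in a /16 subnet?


Given: subnet mask /16
Host bits = 32 - 16 = 16
Total addresses = 2^16 = 65536
Usable hosts = 65536 - 2 (network + broadcast) = 65534

65534


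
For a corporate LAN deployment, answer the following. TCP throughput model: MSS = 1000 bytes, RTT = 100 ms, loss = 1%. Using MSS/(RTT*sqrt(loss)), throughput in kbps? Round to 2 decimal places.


Given: MSS = 1000 bytes, RTT = 100 ms, loss = 1%
RTT in seconds = 100 / 1000 = 0.1
Loss rate = 1% = 0.01
sqrt(loss) = sqrt(0.01) = 0.1
Throughput (bytes/s) = 1000 / (0.1 * 0.1) = 100000.0000
Throughput (kbps) = 100000.0000 * 8 / 1000 = 800.000000 -> 800.00 kbps (2 dp)

800.00


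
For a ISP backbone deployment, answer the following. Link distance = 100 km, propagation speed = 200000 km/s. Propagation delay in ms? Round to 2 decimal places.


Given: distance = 100 km, speed = 200000 km/s
Delay = distance / speed = 100 / 200000 seconds
Delay in ms = 100 * 1000 / 200000
Delay = 0.5000 ms
Rounded to 2 dp = 0.50 ms

0.50
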